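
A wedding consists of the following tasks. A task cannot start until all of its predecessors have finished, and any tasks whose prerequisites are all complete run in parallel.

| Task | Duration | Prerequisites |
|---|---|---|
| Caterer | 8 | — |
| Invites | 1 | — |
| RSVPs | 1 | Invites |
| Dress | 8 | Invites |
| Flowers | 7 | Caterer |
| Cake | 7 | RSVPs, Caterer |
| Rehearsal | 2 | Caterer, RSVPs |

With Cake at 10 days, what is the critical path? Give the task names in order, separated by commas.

The binding path is Caterer→Cake = 8+7 = 15; finish at 15 days.
Since Cake is critical, the +3 change carries straight to that chain (now 18 days).
No other chain overtakes it, so the finish is 18 days.

Caterer, Cake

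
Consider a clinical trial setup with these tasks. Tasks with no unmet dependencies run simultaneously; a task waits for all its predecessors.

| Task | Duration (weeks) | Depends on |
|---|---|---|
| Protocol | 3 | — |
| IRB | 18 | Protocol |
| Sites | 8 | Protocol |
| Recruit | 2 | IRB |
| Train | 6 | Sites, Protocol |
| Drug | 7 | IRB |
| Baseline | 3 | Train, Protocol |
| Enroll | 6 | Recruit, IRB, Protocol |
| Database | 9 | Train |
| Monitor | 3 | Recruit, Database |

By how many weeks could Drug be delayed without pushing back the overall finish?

1

Protocol→IRB→Recruit→Enroll = 3+18+2+6 = 29 sets the makespan at 29 weeks.
The longest chain containing Drug totals 28 weeks.
Float = 29 − 28 = 1.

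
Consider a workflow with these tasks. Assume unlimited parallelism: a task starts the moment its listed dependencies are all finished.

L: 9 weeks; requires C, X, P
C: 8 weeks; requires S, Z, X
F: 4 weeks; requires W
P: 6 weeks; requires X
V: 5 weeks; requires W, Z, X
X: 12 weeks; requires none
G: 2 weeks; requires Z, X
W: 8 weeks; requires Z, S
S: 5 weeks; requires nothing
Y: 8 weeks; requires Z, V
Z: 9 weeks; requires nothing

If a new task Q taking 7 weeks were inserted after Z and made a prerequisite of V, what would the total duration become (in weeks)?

30

Originally the workflow takes 30 weeks.
With Q inserted, V now waits for max(W, Z, X, Q).
New critical path: Z→W→V→Y = 9+8+5+8 = 30 ⇒ 30 weeks.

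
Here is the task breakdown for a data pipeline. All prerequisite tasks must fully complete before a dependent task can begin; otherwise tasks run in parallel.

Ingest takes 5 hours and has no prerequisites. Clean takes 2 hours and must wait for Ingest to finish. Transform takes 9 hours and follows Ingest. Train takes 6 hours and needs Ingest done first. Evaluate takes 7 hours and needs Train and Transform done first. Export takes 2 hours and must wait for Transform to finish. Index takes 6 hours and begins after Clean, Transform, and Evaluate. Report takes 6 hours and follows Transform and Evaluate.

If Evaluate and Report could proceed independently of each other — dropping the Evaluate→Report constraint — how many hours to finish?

27

Original critical path: Ingest→Transform→Evaluate→Index = 5+9+7+6 = 27 ⇒ 27 hours.
Without Evaluate→Report, Report's earliest start moves from 21 to 14.
After: Ingest→Transform→Evaluate→Index = 5+9+7+6 = 27 → 27 hours.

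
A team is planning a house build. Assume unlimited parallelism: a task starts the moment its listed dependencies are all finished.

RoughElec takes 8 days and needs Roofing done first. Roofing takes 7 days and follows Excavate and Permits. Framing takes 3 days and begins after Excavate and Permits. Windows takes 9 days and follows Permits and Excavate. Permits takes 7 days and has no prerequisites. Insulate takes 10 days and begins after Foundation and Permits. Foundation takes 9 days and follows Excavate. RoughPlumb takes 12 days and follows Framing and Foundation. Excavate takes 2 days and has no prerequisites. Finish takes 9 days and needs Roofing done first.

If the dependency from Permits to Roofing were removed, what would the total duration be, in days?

23

Before: longest chain Permits→Roofing→Finish = 7+7+9 = 23, finish 23.
Without Permits→Roofing, Roofing's earliest start moves from 7 to 2.
The longest chain is now Excavate→Foundation→RoughPlumb = 2+9+12 = 23, so the project takes 23 days.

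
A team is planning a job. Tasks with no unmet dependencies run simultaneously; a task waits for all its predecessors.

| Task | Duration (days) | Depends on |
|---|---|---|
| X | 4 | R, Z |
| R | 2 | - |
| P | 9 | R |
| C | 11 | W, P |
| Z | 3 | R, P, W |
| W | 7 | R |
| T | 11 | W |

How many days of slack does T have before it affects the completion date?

The longest chain is R→P→C = 2+9+11 = 22; overall finish 22 days.
Longest path through T: 20 days (earliest finish 20, latest finish 22).
Slack of T = 11 − 9 = 2 days.

2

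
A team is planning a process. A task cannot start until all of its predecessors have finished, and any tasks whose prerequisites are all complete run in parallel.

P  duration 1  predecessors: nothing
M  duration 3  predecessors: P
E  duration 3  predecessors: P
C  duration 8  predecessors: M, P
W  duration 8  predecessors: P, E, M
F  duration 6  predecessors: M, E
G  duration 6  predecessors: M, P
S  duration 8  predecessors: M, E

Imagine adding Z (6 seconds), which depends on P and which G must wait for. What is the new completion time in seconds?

13

Originally the process takes 12 seconds.
With Z inserted, G now waits for max(M, P, Z).
New critical path: P→Z→G = 1+6+6 = 13 ⇒ 13 seconds.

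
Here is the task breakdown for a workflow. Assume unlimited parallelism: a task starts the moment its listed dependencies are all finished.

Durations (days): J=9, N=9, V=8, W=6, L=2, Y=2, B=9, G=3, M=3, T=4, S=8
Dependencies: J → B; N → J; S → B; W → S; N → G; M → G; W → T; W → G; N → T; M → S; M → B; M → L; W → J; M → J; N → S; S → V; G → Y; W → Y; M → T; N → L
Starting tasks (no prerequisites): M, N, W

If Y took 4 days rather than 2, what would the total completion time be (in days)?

27

Critical path before the change: N→J→B = 9+9+9 = 27 giving 27 days.
Y is off the critical path — its longest chain is 14 days, giving 13 of slack.
The critical path is still N→J→B; finish is now 27 days.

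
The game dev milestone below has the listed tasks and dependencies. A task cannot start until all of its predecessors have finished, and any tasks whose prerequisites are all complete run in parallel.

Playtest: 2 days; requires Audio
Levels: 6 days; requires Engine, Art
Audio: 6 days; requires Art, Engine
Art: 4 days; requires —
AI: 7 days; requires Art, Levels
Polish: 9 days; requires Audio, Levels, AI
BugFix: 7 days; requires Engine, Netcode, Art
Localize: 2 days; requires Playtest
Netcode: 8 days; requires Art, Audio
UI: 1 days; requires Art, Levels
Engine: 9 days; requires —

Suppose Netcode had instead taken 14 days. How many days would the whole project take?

Baseline: Engine→Levels→AI→Polish = 9+6+7+9 = 31 → 31 days.
Netcode has 1 day of float (longest path through it is 30).
New critical path: Engine→Audio→Netcode→BugFix = 9+6+14+7 = 36 ⇒ 36 days.

36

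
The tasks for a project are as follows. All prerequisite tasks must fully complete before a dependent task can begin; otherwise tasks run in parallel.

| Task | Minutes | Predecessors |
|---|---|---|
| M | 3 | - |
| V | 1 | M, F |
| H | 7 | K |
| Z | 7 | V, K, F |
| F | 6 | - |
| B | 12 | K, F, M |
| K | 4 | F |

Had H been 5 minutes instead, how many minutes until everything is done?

As given, the longest chain is F→K→B = 6+4+12 = 22, so the finish is 22 minutes.
The longest path through H is only 17 minutes, so H has float 5.
The critical path is still F→K→B; finish is now 22 minutes.

22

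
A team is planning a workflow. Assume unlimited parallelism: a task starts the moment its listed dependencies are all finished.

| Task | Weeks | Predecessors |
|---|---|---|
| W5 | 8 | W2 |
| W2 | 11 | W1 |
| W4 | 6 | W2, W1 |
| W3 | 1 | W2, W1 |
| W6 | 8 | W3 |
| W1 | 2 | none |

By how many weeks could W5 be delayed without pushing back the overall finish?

1

W1→W2→W3→W6 = 2+11+1+8 = 22 sets the makespan at 22 weeks.
The longest chain containing W5 totals 21 weeks.
Slack of W5 = 14 − 13 = 1 week.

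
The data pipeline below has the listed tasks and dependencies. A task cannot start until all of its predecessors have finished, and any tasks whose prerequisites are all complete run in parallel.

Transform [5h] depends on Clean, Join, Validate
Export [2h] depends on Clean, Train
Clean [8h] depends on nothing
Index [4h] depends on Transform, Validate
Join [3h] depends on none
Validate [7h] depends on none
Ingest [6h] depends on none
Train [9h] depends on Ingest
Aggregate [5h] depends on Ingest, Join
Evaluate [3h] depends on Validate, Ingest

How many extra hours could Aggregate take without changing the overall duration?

6

Ingest→Train→Export = 6+9+2 = 17 sets the makespan at 17 hours.
The longest chain containing Aggregate totals 11 hours.
So Aggregate can slip 17 − 11 = 6 hours.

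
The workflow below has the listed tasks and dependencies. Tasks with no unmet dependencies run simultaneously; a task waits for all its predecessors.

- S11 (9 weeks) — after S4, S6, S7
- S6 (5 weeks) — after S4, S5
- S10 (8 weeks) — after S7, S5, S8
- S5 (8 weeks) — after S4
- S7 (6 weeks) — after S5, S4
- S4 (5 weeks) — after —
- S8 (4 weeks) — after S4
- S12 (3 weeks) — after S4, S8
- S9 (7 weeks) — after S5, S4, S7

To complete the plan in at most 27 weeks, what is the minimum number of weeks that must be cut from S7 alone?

Current finish: 28 weeks; target: 27.
S7 is on every critical path, so each week cut from S7 cuts the finish by one (this holds down to a finish of 27).
Need 28 − 27 = 1 week off S7 → S7 becomes 5 weeks, finish becomes 27.

1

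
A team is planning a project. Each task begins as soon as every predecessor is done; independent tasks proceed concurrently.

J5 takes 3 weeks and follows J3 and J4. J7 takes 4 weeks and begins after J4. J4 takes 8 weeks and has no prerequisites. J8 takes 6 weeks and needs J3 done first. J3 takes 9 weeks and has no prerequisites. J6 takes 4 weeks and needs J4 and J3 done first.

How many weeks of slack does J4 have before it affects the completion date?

3

J3→J8 = 9+6 = 15 sets the makespan at 15 weeks.
J4 finishes as early as 8 and must finish by 11.
So J4 can slip 11 − 8 = 3 weeks.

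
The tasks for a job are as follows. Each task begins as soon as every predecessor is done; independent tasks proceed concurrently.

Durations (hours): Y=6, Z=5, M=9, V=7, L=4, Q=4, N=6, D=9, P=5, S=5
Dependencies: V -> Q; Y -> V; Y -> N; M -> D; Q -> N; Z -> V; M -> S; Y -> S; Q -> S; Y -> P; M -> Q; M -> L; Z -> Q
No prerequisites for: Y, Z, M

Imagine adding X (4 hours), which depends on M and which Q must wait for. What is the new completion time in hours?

Originally the schedule takes 23 hours.
With X inserted, Q now waits for max(V, M, Z, X).
New critical path: Y→V→Q→N = 6+7+4+6 = 23 ⇒ 23 hours.

23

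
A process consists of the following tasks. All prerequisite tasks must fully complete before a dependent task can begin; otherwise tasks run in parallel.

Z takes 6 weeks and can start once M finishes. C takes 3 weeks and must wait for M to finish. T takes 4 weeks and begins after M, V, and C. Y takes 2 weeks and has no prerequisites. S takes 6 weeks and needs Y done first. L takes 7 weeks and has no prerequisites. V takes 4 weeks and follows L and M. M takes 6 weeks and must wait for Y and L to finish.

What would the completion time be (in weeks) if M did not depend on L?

With the dependency in place, L→M→V→T = 7+6+4+4 = 21 sets the finish at 21 weeks.
Without L→M, M's earliest start moves from 7 to 2.
After: Y→M→V→T = 2+6+4+4 = 16 → 16 weeks.

16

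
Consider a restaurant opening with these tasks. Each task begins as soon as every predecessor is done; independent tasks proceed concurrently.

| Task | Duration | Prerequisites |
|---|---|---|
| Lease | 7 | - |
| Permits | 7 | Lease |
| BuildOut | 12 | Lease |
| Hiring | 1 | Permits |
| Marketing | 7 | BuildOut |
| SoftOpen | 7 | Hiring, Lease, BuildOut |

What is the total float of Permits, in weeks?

4

Lease→BuildOut→Marketing = 7+12+7 = 26 sets the makespan at 26 weeks.
The longest chain containing Permits totals 22 weeks.
Float = 26 − 22 = 4.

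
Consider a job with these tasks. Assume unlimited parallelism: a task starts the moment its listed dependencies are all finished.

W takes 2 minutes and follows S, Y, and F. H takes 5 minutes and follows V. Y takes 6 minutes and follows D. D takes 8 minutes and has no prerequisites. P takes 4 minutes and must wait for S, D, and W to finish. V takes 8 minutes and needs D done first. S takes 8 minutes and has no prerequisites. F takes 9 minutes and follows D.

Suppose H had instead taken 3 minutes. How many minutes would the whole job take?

Baseline: D→F→W→P = 8+9+2+4 = 23 → 23 minutes.
H has 2 minutes of float (longest path through it is 21).
That remains the longest chain; total 23 minutes.

23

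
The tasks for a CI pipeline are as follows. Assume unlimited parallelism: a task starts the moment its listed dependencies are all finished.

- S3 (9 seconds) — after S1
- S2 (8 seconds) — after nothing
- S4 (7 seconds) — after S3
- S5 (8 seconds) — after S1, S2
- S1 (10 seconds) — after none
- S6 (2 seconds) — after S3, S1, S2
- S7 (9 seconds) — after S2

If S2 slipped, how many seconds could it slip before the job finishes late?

Critical path: S1→S3→S4 = 10+9+7 = 26, so the finish is 26 seconds.
S2 finishes as early as 8 and must finish by 17.
So S2 can slip 17 − 8 = 9 seconds.

9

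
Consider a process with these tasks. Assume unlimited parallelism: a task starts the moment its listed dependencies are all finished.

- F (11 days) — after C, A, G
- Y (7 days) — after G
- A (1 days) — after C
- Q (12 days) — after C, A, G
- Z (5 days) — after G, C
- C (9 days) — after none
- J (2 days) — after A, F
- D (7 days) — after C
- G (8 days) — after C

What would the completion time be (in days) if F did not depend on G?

Original critical path: C→G→F→J = 9+8+11+2 = 30 ⇒ 30 days.
Without G→F, F's earliest start moves from 17 to 10.
After: C→G→Q = 9+8+12 = 29 → 29 days.

29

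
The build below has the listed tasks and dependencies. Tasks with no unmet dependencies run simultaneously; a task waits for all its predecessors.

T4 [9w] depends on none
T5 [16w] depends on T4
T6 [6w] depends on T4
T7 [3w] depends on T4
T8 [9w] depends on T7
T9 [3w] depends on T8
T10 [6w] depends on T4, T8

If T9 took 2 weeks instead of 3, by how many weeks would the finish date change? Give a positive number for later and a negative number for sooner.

0

Critical path before the change: T4→T7→T8→T10 = 9+3+9+6 = 27 giving 27 weeks.
T9 has 3 weeks of float (longest path through it is 24).
The critical path is still T4→T7→T8→T10; finish is now 27 weeks.
Change in finish: 27 − 27 = +0 weeks.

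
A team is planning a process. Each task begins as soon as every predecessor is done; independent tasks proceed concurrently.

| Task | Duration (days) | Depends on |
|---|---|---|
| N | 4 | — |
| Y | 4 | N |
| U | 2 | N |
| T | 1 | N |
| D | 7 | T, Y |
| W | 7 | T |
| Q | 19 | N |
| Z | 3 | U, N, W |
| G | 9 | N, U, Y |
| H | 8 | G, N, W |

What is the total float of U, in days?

2

Critical path: N→Y→G→H = 4+4+9+8 = 25, so the finish is 25 days.
Longest path through U: 23 days (earliest finish 6, latest finish 8).
Float = 25 − 23 = 2.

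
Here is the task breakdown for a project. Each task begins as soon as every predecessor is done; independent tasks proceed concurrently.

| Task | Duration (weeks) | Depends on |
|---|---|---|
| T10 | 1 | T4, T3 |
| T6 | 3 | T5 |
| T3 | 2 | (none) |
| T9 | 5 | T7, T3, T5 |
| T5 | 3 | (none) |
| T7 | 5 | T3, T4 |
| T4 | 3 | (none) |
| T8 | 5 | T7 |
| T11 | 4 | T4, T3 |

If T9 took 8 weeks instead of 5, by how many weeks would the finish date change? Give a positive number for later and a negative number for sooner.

3

Actual critical path: T4→T7→T9 = 3+5+5 = 13 ⇒ 13 weeks.
T9 lies on that path, so at 8 weeks the path becomes 16 weeks.
That remains the longest chain; total 16 weeks.
Change in finish: 16 − 13 = +3 weeks.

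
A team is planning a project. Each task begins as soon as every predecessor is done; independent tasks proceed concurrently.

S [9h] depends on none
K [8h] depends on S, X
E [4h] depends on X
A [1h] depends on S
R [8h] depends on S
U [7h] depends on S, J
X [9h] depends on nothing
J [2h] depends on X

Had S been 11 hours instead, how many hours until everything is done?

19

Baseline: X→J→U = 9+2+7 = 18 → 18 hours.
The longest path through S is only 17 hours, so S has float 1.
The binding chain switches to S→K = 11+8 = 19; finish 19 hours.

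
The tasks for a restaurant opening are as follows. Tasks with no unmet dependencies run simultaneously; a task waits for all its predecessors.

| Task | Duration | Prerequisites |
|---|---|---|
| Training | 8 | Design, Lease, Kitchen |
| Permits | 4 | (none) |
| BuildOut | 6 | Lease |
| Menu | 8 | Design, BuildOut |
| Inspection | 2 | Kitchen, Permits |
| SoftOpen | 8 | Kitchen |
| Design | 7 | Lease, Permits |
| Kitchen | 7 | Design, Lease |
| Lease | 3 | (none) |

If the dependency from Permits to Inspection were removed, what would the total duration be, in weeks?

Before: longest chain Permits→Design→Kitchen→Training = 4+7+7+8 = 26, finish 26.
Dropping Permits→Inspection doesn't change Inspection's earliest start (18); another predecessor still binds.
After: Permits→Design→Kitchen→Training = 4+7+7+8 = 26 → 26 weeks.

26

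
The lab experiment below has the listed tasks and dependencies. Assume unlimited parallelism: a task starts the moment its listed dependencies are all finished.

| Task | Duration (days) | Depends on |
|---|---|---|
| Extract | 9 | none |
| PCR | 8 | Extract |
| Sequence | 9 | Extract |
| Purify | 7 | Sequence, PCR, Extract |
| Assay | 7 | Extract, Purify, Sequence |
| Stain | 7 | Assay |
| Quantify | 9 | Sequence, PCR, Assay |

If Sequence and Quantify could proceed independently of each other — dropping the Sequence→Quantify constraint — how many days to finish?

41

With the dependency in place, Extract→Sequence→Purify→Assay→Quantify = 9+9+7+7+9 = 41 sets the finish at 41 days.
Dropping Sequence→Quantify doesn't change Quantify's earliest start (32); another predecessor still binds.
The longest chain is now Extract→Sequence→Purify→Assay→Quantify = 9+9+7+7+9 = 41, so the project takes 41 days.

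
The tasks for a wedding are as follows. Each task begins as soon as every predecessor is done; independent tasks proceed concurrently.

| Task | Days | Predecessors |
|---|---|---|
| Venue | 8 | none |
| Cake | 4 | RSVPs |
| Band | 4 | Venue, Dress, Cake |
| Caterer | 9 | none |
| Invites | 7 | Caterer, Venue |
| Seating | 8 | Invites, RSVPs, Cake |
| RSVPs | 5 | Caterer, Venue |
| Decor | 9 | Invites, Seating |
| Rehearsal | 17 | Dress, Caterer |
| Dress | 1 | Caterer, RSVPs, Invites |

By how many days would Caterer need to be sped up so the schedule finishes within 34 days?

Current finish: 35 days; target: 34.
Caterer is on every critical path, so each day cut from Caterer cuts the finish by one (this holds down to a finish of 34).
Need 35 − 34 = 1 day off Caterer → Caterer becomes 8 days, finish becomes 34.

1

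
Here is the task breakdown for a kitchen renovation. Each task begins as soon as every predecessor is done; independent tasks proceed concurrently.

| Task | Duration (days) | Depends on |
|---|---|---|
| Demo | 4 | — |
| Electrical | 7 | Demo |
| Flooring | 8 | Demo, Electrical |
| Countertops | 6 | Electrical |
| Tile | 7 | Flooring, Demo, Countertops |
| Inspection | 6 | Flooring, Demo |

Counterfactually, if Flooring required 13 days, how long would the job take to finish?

31

Baseline: Demo→Electrical→Flooring→Tile = 4+7+8+7 = 26 → 26 days.
Flooring is on the critical path; changing it to 13 makes that path 31 days.
No other chain overtakes it, so the finish is 31 days.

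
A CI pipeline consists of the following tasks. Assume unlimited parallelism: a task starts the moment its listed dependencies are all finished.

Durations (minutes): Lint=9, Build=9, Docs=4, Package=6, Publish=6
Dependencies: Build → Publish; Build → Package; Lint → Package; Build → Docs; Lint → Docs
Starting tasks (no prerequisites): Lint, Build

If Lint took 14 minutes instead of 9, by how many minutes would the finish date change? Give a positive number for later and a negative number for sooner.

Actual critical path: Lint→Package = 9+6 = 15 ⇒ 15 minutes.
Lint is on the critical path; changing it to 14 makes that path 20 minutes.
That remains the longest chain; total 20 minutes.
Change in finish: 20 − 15 = +5 minutes.

5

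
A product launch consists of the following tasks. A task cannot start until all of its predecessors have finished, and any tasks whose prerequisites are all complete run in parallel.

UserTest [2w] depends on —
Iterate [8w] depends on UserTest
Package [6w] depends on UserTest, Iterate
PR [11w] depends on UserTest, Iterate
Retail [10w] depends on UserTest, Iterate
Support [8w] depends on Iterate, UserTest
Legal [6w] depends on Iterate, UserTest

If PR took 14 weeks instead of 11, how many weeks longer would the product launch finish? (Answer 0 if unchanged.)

Actual critical path: UserTest→Iterate→PR = 2+8+11 = 21 ⇒ 21 weeks.
Since PR is critical, the +3 change carries straight to that chain (now 24 weeks).
No other chain overtakes it, so the finish is 24 weeks.
Change in finish: 24 − 21 = +3 weeks.

3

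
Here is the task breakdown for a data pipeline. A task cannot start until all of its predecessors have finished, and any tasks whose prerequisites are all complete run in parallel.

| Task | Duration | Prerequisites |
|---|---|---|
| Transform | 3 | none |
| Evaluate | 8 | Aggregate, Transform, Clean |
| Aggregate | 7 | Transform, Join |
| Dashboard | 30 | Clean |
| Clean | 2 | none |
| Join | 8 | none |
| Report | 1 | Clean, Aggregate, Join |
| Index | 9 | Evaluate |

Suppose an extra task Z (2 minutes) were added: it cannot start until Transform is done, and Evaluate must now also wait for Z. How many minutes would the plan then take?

Originally the plan takes 32 minutes.
With Z inserted, Evaluate now waits for max(Aggregate, Transform, Clean, Z).
New critical path: Clean→Dashboard = 2+30 = 32 ⇒ 32 minutes.

32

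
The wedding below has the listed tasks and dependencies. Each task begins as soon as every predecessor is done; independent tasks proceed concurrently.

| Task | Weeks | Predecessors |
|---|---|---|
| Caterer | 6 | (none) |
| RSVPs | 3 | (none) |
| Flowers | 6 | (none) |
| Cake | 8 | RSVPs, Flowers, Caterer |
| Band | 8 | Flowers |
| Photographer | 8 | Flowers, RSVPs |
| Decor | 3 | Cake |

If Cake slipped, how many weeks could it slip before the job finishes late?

0

Caterer→Cake→Decor = 6+8+3 = 17 sets the makespan at 17 weeks.
Longest path through Cake: 17 weeks (earliest finish 14, latest finish 14).
Slack of Cake = 6 − 6 = 0 weeks.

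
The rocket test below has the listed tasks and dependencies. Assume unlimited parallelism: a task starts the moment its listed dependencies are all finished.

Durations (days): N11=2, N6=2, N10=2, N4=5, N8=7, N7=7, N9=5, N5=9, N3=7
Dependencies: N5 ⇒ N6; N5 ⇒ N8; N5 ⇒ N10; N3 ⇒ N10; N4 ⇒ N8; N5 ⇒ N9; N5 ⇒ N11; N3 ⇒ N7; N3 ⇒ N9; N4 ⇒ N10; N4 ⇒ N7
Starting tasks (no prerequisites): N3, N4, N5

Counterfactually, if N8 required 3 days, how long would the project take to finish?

14

The binding path is N5→N8 = 9+7 = 16; finish at 16 days.
N8 lies on that path, so at 3 days the path becomes 12 days.
The binding chain switches to N3→N7 = 7+7 = 14; finish 14 days.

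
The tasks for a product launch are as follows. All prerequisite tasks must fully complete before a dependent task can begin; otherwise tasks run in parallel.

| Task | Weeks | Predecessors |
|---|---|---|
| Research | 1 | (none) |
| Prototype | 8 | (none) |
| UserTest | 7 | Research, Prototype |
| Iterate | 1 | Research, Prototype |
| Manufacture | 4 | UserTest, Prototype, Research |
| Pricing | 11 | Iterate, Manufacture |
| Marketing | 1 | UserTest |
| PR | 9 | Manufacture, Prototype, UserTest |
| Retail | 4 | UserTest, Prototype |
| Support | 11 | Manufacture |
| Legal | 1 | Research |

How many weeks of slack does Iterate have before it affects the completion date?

10

Critical path: Prototype→UserTest→Manufacture→Pricing = 8+7+4+11 = 30, so the finish is 30 weeks.
Iterate finishes as early as 9 and must finish by 19.
So Iterate can slip 19 − 9 = 10 weeks.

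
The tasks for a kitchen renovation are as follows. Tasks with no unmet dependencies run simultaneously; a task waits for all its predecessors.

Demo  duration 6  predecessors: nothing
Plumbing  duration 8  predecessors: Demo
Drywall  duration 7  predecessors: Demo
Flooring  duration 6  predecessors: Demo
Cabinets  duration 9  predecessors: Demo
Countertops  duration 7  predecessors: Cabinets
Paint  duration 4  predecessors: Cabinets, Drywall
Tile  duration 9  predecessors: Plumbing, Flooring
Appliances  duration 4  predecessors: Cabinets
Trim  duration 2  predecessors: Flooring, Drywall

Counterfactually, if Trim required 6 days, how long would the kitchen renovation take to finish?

Actual critical path: Demo→Plumbing→Tile = 6+8+9 = 23 ⇒ 23 days.
Trim has 8 days of float (longest path through it is 15).
No other chain overtakes it, so the finish is 23 days.

23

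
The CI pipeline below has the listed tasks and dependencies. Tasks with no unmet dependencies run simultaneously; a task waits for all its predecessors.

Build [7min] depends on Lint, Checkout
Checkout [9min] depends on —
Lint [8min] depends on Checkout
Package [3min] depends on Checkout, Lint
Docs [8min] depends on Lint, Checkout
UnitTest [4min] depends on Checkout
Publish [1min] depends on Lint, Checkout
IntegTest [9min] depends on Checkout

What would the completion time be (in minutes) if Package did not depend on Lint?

Before: longest chain Checkout→Lint→Docs = 9+8+8 = 25, finish 25.
Without Lint→Package, Package's earliest start moves from 17 to 9.
New critical path: Checkout→Lint→Docs = 9+8+8 = 25 ⇒ 25 minutes.

25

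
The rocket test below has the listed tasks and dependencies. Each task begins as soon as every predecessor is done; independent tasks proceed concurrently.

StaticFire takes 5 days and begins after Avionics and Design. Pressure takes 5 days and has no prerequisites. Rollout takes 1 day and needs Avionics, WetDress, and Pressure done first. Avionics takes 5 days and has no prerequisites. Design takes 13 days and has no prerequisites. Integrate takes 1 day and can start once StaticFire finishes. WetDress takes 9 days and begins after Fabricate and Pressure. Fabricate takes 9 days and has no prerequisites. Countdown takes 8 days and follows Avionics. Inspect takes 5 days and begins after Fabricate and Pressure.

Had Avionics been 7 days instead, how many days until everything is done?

Critical path before the change: Design→StaticFire→Integrate = 13+5+1 = 19 giving 19 days.
Avionics is off the critical path — its longest chain is 13 days, giving 6 of slack.
The critical path is still Design→StaticFire→Integrate; finish is now 19 days.

19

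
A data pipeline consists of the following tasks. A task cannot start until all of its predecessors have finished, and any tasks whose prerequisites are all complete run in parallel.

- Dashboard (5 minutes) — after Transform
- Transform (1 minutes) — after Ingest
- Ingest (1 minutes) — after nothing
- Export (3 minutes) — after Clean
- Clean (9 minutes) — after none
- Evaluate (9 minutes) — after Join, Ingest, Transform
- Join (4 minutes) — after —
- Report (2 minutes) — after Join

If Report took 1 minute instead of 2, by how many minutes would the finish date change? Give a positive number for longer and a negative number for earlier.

As given, the longest chain is Join→Evaluate = 4+9 = 13, so the finish is 13 minutes.
Report is off the critical path — its longest chain is 6 minutes, giving 7 of slack.
No other chain overtakes it, so the finish is 13 minutes.
Change in finish: 13 − 13 = +0 minutes.

0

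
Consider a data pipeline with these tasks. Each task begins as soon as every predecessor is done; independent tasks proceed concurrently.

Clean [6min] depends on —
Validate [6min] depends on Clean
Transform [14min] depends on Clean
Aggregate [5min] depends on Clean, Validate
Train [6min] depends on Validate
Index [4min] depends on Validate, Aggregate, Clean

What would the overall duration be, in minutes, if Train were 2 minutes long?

Actual critical path: Clean→Validate→Aggregate→Index = 6+6+5+4 = 21 ⇒ 21 minutes.
The longest path through Train is only 18 minutes, so Train has float 3.
The critical path is still Clean→Validate→Aggregate→Index; finish is now 21 minutes.

21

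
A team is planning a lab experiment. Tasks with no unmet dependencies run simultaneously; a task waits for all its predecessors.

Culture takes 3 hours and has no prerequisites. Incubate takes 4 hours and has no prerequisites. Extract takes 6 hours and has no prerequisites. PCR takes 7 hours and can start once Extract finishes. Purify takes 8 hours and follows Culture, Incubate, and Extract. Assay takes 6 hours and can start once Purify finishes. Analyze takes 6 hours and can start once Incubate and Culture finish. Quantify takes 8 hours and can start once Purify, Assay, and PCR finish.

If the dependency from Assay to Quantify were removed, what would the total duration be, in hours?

Original critical path: Extract→Purify→Assay→Quantify = 6+8+6+8 = 28 ⇒ 28 hours.
Without Assay→Quantify, Quantify's earliest start moves from 20 to 14.
New critical path: Extract→Purify→Quantify = 6+8+8 = 22 ⇒ 22 hours.

22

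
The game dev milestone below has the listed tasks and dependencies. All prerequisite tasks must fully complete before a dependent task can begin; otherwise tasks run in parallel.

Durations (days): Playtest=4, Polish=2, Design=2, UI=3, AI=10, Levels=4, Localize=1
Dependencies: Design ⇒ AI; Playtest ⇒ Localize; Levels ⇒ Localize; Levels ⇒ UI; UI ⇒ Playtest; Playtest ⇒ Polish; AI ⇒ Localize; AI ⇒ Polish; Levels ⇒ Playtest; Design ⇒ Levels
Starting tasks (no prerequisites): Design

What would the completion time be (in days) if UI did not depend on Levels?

Original critical path: Design→Levels→UI→Playtest→Polish = 2+4+3+4+2 = 15 ⇒ 15 days.
Without Levels→UI, UI's earliest start moves from 6 to 0.
New critical path: Design→AI→Polish = 2+10+2 = 14 ⇒ 14 days.

14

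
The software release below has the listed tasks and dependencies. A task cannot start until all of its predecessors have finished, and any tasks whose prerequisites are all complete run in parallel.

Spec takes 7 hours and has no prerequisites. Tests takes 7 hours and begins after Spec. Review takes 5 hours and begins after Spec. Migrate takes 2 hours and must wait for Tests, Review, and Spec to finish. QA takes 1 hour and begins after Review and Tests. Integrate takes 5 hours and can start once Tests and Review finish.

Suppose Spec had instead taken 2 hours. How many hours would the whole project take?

Actual critical path: Spec→Tests→Integrate = 7+7+5 = 19 ⇒ 19 hours.
Since Spec is critical, the -5 change carries straight to that chain (now 14 hours).
No other chain overtakes it, so the finish is 14 hours.

14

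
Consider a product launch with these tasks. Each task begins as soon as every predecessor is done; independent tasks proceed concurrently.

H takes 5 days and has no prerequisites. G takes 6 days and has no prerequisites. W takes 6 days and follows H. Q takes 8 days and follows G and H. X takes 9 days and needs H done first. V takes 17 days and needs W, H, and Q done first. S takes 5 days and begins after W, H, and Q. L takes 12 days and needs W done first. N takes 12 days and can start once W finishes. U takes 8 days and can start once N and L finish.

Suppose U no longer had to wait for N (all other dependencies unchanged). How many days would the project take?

31

Before: longest chain H→W→L→U = 5+6+12+8 = 31, finish 31.
Dropping N→U doesn't change U's earliest start (23); another predecessor still binds.
New critical path: H→W→L→U = 5+6+12+8 = 31 ⇒ 31 days.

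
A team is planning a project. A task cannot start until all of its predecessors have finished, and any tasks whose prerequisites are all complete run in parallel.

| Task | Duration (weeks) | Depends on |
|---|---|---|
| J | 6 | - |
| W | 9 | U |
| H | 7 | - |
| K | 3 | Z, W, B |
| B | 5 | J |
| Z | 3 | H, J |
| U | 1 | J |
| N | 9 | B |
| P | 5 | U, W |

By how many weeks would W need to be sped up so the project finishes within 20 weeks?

1

Current finish: 21 weeks; target: 20.
W is on every critical path, so each week cut from W cuts the finish by one (this holds down to a finish of 20).
Need 21 − 20 = 1 week off W → W becomes 8 weeks, finish becomes 20.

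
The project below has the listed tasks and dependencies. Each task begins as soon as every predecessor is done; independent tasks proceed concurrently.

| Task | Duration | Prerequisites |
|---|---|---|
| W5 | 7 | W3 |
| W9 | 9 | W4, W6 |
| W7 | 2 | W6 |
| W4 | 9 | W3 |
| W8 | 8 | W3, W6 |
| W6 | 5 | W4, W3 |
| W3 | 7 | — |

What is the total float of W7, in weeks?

W3→W4→W6→W9 = 7+9+5+9 = 30 sets the makespan at 30 weeks.
The longest chain containing W7 totals 23 weeks.
Slack of W7 = 28 − 21 = 7 weeks.

7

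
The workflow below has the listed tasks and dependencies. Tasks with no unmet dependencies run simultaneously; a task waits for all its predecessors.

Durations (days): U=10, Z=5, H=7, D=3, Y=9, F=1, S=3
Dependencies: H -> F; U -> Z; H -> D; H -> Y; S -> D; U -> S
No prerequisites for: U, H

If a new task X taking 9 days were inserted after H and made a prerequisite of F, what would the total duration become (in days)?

17

Originally the plan takes 16 days.
With X inserted, F now waits for max(H, X).
New critical path: H→X→F = 7+9+1 = 17 ⇒ 17 days.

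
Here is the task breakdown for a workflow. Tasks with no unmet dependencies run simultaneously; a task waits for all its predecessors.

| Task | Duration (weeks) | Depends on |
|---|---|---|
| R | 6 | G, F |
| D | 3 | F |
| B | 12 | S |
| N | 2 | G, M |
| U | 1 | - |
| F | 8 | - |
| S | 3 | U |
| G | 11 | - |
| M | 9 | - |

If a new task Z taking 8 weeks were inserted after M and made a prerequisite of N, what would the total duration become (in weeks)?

Originally the schedule takes 17 weeks.
With Z inserted, N now waits for max(G, M, Z).
New critical path: M→Z→N = 9+8+2 = 19 ⇒ 19 weeks.

19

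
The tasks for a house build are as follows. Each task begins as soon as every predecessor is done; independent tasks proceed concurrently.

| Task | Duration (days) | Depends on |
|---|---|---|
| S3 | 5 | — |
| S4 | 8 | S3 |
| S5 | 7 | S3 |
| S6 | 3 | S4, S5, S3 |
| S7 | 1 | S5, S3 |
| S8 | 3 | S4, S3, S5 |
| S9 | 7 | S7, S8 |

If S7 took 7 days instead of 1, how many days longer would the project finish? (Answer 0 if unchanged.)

3

As given, the longest chain is S3→S4→S8→S9 = 5+8+3+7 = 23, so the finish is 23 days.
S7 is off the critical path — its longest chain is 20 days, giving 3 of slack.
Now S3→S5→S7→S9 = 5+7+7+7 = 26 is longest, so the finish becomes 26 days.
Change in finish: 26 − 23 = +3 days.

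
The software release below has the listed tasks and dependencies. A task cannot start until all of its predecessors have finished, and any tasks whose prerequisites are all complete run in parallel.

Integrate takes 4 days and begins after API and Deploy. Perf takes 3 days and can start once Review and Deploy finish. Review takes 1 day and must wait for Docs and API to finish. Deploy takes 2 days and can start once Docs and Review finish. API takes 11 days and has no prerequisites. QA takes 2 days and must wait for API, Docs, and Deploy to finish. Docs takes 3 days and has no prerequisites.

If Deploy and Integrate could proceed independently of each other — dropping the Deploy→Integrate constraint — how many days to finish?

17

With the dependency in place, API→Review→Deploy→Integrate = 11+1+2+4 = 18 sets the finish at 18 days.
Without Deploy→Integrate, Integrate's earliest start moves from 14 to 11.
After: API→Review→Deploy→Perf = 11+1+2+3 = 17 → 17 days.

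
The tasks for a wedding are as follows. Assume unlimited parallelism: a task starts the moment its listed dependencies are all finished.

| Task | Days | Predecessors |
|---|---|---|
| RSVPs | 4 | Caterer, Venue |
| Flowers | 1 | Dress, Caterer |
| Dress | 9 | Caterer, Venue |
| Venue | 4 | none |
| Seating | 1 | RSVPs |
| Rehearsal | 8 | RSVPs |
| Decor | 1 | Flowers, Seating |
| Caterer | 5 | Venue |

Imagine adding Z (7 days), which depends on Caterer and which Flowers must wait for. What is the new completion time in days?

Originally the schedule takes 21 days.
With Z inserted, Flowers now waits for max(Dress, Caterer, Z).
New critical path: Venue→Caterer→RSVPs→Rehearsal = 4+5+4+8 = 21 ⇒ 21 days.

21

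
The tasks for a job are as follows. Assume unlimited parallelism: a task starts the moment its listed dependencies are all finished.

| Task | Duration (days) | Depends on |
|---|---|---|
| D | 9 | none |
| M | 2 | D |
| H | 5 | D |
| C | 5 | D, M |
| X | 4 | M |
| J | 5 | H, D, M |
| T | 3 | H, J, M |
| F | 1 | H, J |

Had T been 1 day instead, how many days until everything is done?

20

Actual critical path: D→H→J→T = 9+5+5+3 = 22 ⇒ 22 days.
T lies on that path, so at 1 day the path becomes 20 days.
The critical path is still D→H→J→T; finish is now 20 days.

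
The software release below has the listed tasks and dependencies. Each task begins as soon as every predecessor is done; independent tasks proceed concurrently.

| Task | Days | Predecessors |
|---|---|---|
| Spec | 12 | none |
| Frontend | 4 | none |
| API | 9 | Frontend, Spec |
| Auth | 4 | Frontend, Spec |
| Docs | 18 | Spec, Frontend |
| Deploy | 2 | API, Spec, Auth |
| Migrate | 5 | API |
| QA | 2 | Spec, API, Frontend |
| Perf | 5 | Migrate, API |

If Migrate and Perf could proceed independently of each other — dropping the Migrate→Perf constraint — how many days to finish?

Before: longest chain Spec→API→Migrate→Perf = 12+9+5+5 = 31, finish 31.
Without Migrate→Perf, Perf's earliest start moves from 26 to 21.
After: Spec→Docs = 12+18 = 30 → 30 days.

30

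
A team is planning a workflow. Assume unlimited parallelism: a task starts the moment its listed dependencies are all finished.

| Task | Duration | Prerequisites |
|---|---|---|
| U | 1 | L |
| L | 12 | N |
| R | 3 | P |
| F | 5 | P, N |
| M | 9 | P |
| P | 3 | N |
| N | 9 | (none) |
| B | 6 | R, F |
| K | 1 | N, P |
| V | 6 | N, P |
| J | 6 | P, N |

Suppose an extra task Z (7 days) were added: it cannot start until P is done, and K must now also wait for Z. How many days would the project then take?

Originally the project takes 23 days.
With Z inserted, K now waits for max(N, P, Z).
New critical path: N→P→F→B = 9+3+5+6 = 23 ⇒ 23 days.

23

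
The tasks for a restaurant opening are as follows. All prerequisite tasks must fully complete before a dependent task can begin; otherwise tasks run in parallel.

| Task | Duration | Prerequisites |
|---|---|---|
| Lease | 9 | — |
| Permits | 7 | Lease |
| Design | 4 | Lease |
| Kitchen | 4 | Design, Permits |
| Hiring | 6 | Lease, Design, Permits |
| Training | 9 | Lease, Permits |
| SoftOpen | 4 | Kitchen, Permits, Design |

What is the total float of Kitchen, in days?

Lease→Permits→Training = 9+7+9 = 25 sets the makespan at 25 days.
The longest chain containing Kitchen totals 24 days.
Slack of Kitchen = 17 − 16 = 1 day.

1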